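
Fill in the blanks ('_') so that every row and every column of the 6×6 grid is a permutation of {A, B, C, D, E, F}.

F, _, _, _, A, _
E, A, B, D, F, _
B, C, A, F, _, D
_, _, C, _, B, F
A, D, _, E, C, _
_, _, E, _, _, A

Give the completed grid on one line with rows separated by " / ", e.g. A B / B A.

Cell (r1,c3): row 1 has {A,F}; column 3 has {A,B,C,E} → D.
Cell (r2,c6): row 2 has {A,B,D,E,F}; column 6 has {A,D,F} → C.
Cell (r3,c5): row 3 has {A,B,C,D,F}; column 5 has {A,B,C,F} → E.
Cell (r4,c1): row 4 has {B,C,F}; column 1 has {A,B,E,F} → D.
Cell (r4,c2): row 4 has {B,C,D,F}; column 2 has {A,C,D} → E.
Cell (r4,c4): row 4 has {B,C,D,E,F}; column 4 has {D,E,F} → A.
Cell (r5,c3): row 5 has {A,C,D,E}; column 3 has {A,B,C,D,E} → F.
Cell (r5,c6): row 5 has {A,C,D,E,F}; column 6 has {A,C,D,F} → B.
Cell (r6,c1): row 6 has {A,E}; column 1 has {A,B,D,E,F} → C.
Cell (r6,c4): row 6 has {A,C,E}; column 4 has {A,D,E,F} → B.
Cell (r6,c5): row 6 has {A,B,C,E}; column 5 has {A,B,C,E,F} → D.
Cell (r1,c2): row 1 has {A,D,F}; column 2 has {A,C,D,E} → B.
Cell (r1,c4): row 1 has {A,B,D,F}; column 4 has {A,B,D,E,F} → C.
Cell (r1,c6): row 1 has {A,B,C,D,F}; column 6 has {A,B,C,D,F} → E.
Cell (r6,c2): row 6 has {A,B,C,D,E}; column 2 has {A,B,C,D,E} → F.

F B D C A E / E A B D F C / B C A F E D / D E C A B F / A D F E C B / C F E B D A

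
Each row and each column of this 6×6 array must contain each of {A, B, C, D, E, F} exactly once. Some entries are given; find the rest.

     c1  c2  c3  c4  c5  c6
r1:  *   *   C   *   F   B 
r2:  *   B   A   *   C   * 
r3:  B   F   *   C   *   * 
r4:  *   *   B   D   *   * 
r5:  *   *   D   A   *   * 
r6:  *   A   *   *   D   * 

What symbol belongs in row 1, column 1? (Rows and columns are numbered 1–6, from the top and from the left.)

A

(r1,c4) = E
(r2,c4) = F
(r3,c3) = E
(r3,c5) = A
(r3,c6) = D
(r4,c5) = E
(r5,c5) = B
(r6,c3) = F
(r6,c4) = B
(r1,c2) = D
(r2,c6) = E
(r4,c2) = C
(r5,c2) = E
(r6,c6) = C
(r1,c1) = A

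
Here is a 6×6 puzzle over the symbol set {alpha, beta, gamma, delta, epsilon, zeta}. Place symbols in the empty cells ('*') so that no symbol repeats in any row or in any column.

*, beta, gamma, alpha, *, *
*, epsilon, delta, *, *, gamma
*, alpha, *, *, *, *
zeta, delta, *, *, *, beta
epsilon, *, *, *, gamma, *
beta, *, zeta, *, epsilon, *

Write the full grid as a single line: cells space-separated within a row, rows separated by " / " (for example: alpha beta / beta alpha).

delta beta gamma alpha zeta epsilon / alpha epsilon delta zeta beta gamma / gamma alpha beta epsilon delta zeta / zeta delta epsilon gamma alpha beta / epsilon zeta alpha beta gamma delta / beta gamma zeta delta epsilon alpha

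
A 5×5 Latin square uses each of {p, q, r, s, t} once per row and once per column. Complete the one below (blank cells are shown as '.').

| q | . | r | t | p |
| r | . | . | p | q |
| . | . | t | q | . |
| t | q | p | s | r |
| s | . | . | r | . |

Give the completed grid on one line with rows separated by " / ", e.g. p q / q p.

q s r t p / r t s p q / p r t q s / t q p s r / s p q r t

(r1,c2): row 1 has {p,q,r,t}; column 2 has {q}, so it must be s.
(r2,c2): row 2 has {p,q,r}; column 2 has {q,s}, so it must be t.
(r2,c3): row 2 has {p,q,r,t}; column 3 has {p,r,t}, so it must be s.
(r3,c1): row 3 has {q,t}; column 1 has {q,r,s,t}, so it must be p.
(r3,c2): row 3 has {p,q,t}; column 2 has {q,s,t}, so it must be r.
(r3,c5): row 3 has {p,q,r,t}; column 5 has {p,q,r}, so it must be s.
(r5,c2): row 5 has {r,s}; column 2 has {q,r,s,t}, so it must be p.
(r5,c3): row 5 has {p,r,s}; column 3 has {p,r,s,t}, so it must be q.
(r5,c5): row 5 has {p,q,r,s}; column 5 has {p,q,r,s}, so it must be t.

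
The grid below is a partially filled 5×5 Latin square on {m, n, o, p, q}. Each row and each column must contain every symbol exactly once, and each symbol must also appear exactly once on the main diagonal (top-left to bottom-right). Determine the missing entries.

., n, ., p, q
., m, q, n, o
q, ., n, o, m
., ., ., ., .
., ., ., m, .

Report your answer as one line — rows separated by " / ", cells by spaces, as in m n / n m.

At row 1, column 1: row 1 has {n,p,q}; column 1 has {q}; the diagonal has {m,n}; that leaves o.
At row 1, column 3: row 1 has {n,o,p,q}; column 3 has {n,q}; that leaves m.
At row 2, column 1: row 2 has {m,n,o,q}; column 1 has {o,q}; that leaves p.
At row 3, column 2: row 3 has {m,n,o,q}; column 2 has {m,n}; that leaves p.
At row 4, column 4: row 4 is empty so far; column 4 has {m,n,o,p}; the diagonal has {m,n,o}; that leaves q.
At row 5, column 1: row 5 has {m}; column 1 has {o,p,q}; that leaves n.
At row 5, column 5: row 5 has {m,n}; column 5 has {m,o,q}; the diagonal has {m,n,o,q}; that leaves p.
At row 4, column 1: row 4 has {q}; column 1 has {n,o,p,q}; that leaves m.
At row 4, column 2: row 4 has {m,q}; column 2 has {m,n,p}; that leaves o.
At row 4, column 3: row 4 has {m,o,q}; column 3 has {m,n,q}; that leaves p.
At row 4, column 5: row 4 has {m,o,p,q}; column 5 has {m,o,p,q}; that leaves n.
At row 5, column 2: row 5 has {m,n,p}; column 2 has {m,n,o,p}; that leaves q.
At row 5, column 3: row 5 has {m,n,p,q}; column 3 has {m,n,p,q}; that leaves o.

o n m p q / p m q n o / q p n o m / m o p q n / n q o m p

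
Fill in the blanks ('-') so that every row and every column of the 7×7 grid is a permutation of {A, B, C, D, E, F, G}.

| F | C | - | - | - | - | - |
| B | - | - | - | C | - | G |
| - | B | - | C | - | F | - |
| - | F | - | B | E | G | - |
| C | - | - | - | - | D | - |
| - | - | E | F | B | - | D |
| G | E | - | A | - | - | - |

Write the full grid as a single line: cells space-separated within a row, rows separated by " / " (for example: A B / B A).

(r6,c1) = A
(r6,c2) = G
(r6,c6) = C
(r7,c6) = B
(r4,c1) = D
(r5,c2) = A
(r2,c2) = D
(r2,c4) = E
(r2,c6) = A
(r3,c1) = E
(r3,c7) = A
(r4,c7) = C
(r5,c4) = G
(r5,c5) = F
(r7,c5) = D
(r7,c7) = F
(r1,c4) = D
(r1,c6) = E
(r1,c7) = B
(r2,c3) = F
(r3,c5) = G
(r4,c3) = A
(r5,c3) = B
(r5,c7) = E
(r7,c3) = C
(r1,c3) = G
(r1,c5) = A
(r3,c3) = D

F C G D A E B / B D F E C A G / E B D C G F A / D F A B E G C / C A B G F D E / A G E F B C D / G E C A D B F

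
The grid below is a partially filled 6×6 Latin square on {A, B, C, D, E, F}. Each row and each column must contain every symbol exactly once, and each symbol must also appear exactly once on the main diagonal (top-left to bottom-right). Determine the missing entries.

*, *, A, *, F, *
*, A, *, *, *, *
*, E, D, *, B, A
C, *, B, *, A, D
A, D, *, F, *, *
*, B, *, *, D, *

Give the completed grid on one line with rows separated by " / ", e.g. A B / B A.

B C A D F E / D A F B E C / F E D C B A / C F B E A D / A D E F C B / E B C A D F

Cell (r1,c2): row 1 has {A,F}; column 2 has {A,B,D,E} → C.
Cell (r3,c1): row 3 has {A,B,D,E}; column 1 has {A,C} → F.
Cell (r3,c4): row 3 has {A,B,D,E,F}; column 4 has {F} → C.
Cell (r4,c2): row 4 has {A,B,C,D}; column 2 has {A,B,C,D,E} → F.
Cell (r4,c4): row 4 has {A,B,C,D,F}; column 4 has {C,F}; the diagonal has {A,D} → E.
Cell (r5,c5): row 5 has {A,D,F}; column 5 has {A,B,D,F}; the diagonal has {A,D,E} → C.
Cell (r6,c1): row 6 has {B,D}; column 1 has {A,C,F} → E.
Cell (r6,c4): row 6 has {B,D,E}; column 4 has {C,E,F} → A.
Cell (r6,c6): row 6 has {A,B,D,E}; column 6 has {A,D}; the diagonal has {A,C,D,E} → F.
Cell (r1,c1): row 1 has {A,C,F}; column 1 has {A,C,E,F}; the diagonal has {A,C,D,E,F} → B.
Cell (r1,c4): row 1 has {A,B,C,F}; column 4 has {A,C,E,F} → D.
Cell (r1,c6): row 1 has {A,B,C,D,F}; column 6 has {A,D,F} → E.
Cell (r2,c1): row 2 has {A}; column 1 has {A,B,C,E,F} → D.
Cell (r2,c4): row 2 has {A,D}; column 4 has {A,C,D,E,F} → B.
Cell (r2,c5): row 2 has {A,B,D}; column 5 has {A,B,C,D,F} → E.
Cell (r2,c6): row 2 has {A,B,D,E}; column 6 has {A,D,E,F} → C.
Cell (r5,c3): row 5 has {A,C,D,F}; column 3 has {A,B,D} → E.
Cell (r5,c6): row 5 has {A,C,D,E,F}; column 6 has {A,C,D,E,F} → B.
Cell (r6,c3): row 6 has {A,B,D,E,F}; column 3 has {A,B,D,E} → C.
Cell (r2,c3): row 2 has {A,B,C,D,E}; column 3 has {A,B,C,D,E} → F.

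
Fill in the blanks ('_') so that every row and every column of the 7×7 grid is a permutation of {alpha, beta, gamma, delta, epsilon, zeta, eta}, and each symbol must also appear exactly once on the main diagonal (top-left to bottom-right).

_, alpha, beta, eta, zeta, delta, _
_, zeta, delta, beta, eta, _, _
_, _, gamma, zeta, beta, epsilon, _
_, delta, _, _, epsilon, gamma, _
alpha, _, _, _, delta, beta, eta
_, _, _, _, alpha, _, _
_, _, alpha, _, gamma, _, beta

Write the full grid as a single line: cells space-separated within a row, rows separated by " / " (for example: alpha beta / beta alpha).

(r1,c1): row 1 has {alpha,beta,delta,zeta,eta}; column 1 has {alpha}; the diagonal has {beta,gamma,delta,zeta}, so it must be epsilon.
(r1,c7): row 1 has {alpha,beta,delta,epsilon,zeta,eta}; column 7 has {beta,eta}, so it must be gamma.
(r2,c1): row 2 has {beta,delta,zeta,eta}; column 1 has {alpha,epsilon}, so it must be gamma.
(r2,c6): row 2 has {beta,gamma,delta,zeta,eta}; column 6 has {beta,gamma,delta,epsilon}, so it must be alpha.
(r2,c7): row 2 has {alpha,beta,gamma,delta,zeta,eta}; column 7 has {beta,gamma,eta}, so it must be epsilon.
(r3,c2): row 3 has {beta,gamma,epsilon,zeta}; column 2 has {alpha,delta,zeta}, so it must be eta.
(r4,c4): row 4 has {gamma,delta,epsilon}; column 4 has {beta,zeta,eta}; the diagonal has {beta,gamma,delta,epsilon,zeta}, so it must be alpha.
(r4,c7): row 4 has {alpha,gamma,delta,epsilon}; column 7 has {beta,gamma,epsilon,eta}, so it must be zeta.
(r6,c6): row 6 has {alpha}; column 6 has {alpha,beta,gamma,delta,epsilon}; the diagonal has {alpha,beta,gamma,delta,epsilon,zeta}, so it must be eta.
(r6,c7): row 6 has {alpha,eta}; column 7 has {beta,gamma,epsilon,zeta,eta}, so it must be delta.
(r7,c2): row 7 has {alpha,beta,gamma}; column 2 has {alpha,delta,zeta,eta}, so it must be epsilon.
(r7,c4): row 7 has {alpha,beta,gamma,epsilon}; column 4 has {alpha,beta,zeta,eta}, so it must be delta.
(r7,c6): row 7 has {alpha,beta,gamma,delta,epsilon}; column 6 has {alpha,beta,gamma,delta,epsilon,eta}, so it must be zeta.
(r3,c1): row 3 has {beta,gamma,epsilon,zeta,eta}; column 1 has {alpha,gamma,epsilon}, so it must be delta.
(r3,c7): row 3 has {beta,gamma,delta,epsilon,zeta,eta}; column 7 has {beta,gamma,delta,epsilon,zeta,eta}, so it must be alpha.
(r4,c3): row 4 has {alpha,gamma,delta,epsilon,zeta}; column 3 has {alpha,beta,gamma,delta}, so it must be eta.
(r5,c2): row 5 has {alpha,beta,delta,eta}; column 2 has {alpha,delta,epsilon,zeta,eta}, so it must be gamma.
(r5,c4): row 5 has {alpha,beta,gamma,delta,eta}; column 4 has {alpha,beta,delta,zeta,eta}, so it must be epsilon.
(r6,c2): row 6 has {alpha,delta,eta}; column 2 has {alpha,gamma,delta,epsilon,zeta,eta}, so it must be beta.
(r6,c4): row 6 has {alpha,beta,delta,eta}; column 4 has {alpha,beta,delta,epsilon,zeta,eta}, so it must be gamma.
(r7,c1): row 7 has {alpha,beta,gamma,delta,epsilon,zeta}; column 1 has {alpha,gamma,delta,epsilon}, so it must be eta.
(r4,c1): row 4 has {alpha,gamma,delta,epsilon,zeta,eta}; column 1 has {alpha,gamma,delta,epsilon,eta}, so it must be beta.
(r5,c3): row 5 has {alpha,beta,gamma,delta,epsilon,eta}; column 3 has {alpha,beta,gamma,delta,eta}, so it must be zeta.
(r6,c1): row 6 has {alpha,beta,gamma,delta,eta}; column 1 has {alpha,beta,gamma,delta,epsilon,eta}, so it must be zeta.
(r6,c3): row 6 has {alpha,beta,gamma,delta,zeta,eta}; column 3 has {alpha,beta,gamma,delta,zeta,eta}, so it must be epsilon.

epsilon alpha beta eta zeta delta gamma / gamma zeta delta beta eta alpha epsilon / delta eta gamma zeta beta epsilon alpha / beta delta eta alpha epsilon gamma zeta / alpha gamma zeta epsilon delta beta eta / zeta beta epsilon gamma alpha eta delta / eta epsilon alpha delta gamma zeta beta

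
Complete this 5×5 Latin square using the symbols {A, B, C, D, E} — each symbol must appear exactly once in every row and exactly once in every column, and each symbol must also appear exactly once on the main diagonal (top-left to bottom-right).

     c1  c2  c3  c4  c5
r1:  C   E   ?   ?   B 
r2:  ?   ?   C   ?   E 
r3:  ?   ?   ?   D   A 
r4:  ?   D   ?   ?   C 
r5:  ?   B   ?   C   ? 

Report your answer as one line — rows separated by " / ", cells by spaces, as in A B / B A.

C E D A B / D A C B E / E C B D A / B D A E C / A B E C D

Cell (r1,c4): row 1 has {B,C,E}; column 4 has {C,D} → A.
Cell (r2,c2): row 2 has {C,E}; column 2 has {B,D,E}; the diagonal has {C} → A.
Cell (r2,c4): row 2 has {A,C,E}; column 4 has {A,C,D} → B.
Cell (r3,c2): row 3 has {A,D}; column 2 has {A,B,D,E} → C.
Cell (r4,c4): row 4 has {C,D}; column 4 has {A,B,C,D}; the diagonal has {A,C} → E.
Cell (r5,c5): row 5 has {B,C}; column 5 has {A,B,C,E}; the diagonal has {A,C,E} → D.
Cell (r1,c3): row 1 has {A,B,C,E}; column 3 has {C} → D.
Cell (r2,c1): row 2 has {A,B,C,E}; column 1 has {C} → D.
Cell (r3,c3): row 3 has {A,C,D}; column 3 has {C,D}; the diagonal has {A,C,D,E} → B.
Cell (r4,c3): row 4 has {C,D,E}; column 3 has {B,C,D} → A.
Cell (r5,c3): row 5 has {B,C,D}; column 3 has {A,B,C,D} → E.
Cell (r3,c1): row 3 has {A,B,C,D}; column 1 has {C,D} → E.
Cell (r4,c1): row 4 has {A,C,D,E}; column 1 has {C,D,E} → B.
Cell (r5,c1): row 5 has {B,C,D,E}; column 1 has {B,C,D,E} → A.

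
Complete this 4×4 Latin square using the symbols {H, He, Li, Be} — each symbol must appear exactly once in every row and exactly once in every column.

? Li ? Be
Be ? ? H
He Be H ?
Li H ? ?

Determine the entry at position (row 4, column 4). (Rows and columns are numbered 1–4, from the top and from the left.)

He

Cell (r1,c1): row 1 has {Li,Be}; column 1 has {He,Li,Be} → H.
Cell (r1,c3): row 1 has {H,Li,Be}; column 3 has {H} → He.
Cell (r2,c2): row 2 has {H,Be}; column 2 has {H,Li,Be} → He.
Cell (r2,c3): row 2 has {H,He,Be}; column 3 has {H,He} → Li.
Cell (r3,c4): row 3 has {H,He,Be}; column 4 has {H,Be} → Li.
Cell (r4,c3): row 4 has {H,Li}; column 3 has {H,He,Li} → Be.
Cell (r4,c4): row 4 has {H,Li,Be}; column 4 has {H,Li,Be} → He.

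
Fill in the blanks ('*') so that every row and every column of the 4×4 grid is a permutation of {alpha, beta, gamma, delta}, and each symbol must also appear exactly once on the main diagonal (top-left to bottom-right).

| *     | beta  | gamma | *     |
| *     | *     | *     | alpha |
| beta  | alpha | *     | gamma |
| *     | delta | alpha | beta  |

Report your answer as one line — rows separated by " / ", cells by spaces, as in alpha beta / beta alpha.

alpha beta gamma delta / delta gamma beta alpha / beta alpha delta gamma / gamma delta alpha beta

(r1,c4) = delta
(r2,c2) = gamma
(r3,c3) = delta
(r4,c1) = gamma
(r1,c1) = alpha
(r2,c1) = delta
(r2,c3) = beta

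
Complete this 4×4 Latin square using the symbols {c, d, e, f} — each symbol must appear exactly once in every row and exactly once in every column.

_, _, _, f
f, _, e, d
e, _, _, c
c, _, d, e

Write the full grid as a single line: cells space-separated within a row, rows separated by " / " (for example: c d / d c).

d e c f / f c e d / e d f c / c f d e

(r1,c1) = d
(r1,c3) = c
(r2,c2) = c
(r3,c3) = f
(r4,c2) = f
(r1,c2) = e
(r3,c2) = d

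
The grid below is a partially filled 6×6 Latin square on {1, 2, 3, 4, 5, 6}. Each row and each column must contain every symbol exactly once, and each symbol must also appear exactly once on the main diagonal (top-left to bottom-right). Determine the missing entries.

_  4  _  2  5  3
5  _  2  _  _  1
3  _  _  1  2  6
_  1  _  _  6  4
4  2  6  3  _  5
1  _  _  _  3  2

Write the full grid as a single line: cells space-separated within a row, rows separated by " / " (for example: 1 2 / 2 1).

row 1 has {2,3,4,5}; column 1 has {1,3,4,5}; the diagonal has {2} — only 6 is left for (r1,c1).
row 1 has {2,3,4,5,6}; column 3 has {2,6} — only 1 is left for (r1,c3).
row 2 has {1,2,5}; column 2 has {1,2,4}; the diagonal has {2,6} — only 3 is left for (r2,c2).
row 2 has {1,2,3,5}; column 5 has {2,3,5,6} — only 4 is left for (r2,c5).
row 3 has {1,2,3,6}; column 2 has {1,2,3,4} — only 5 is left for (r3,c2).
row 3 has {1,2,3,5,6}; column 3 has {1,2,6}; the diagonal has {2,3,6} — only 4 is left for (r3,c3).
row 4 has {1,4,6}; column 1 has {1,3,4,5,6} — only 2 is left for (r4,c1).
row 4 has {1,2,4,6}; column 4 has {1,2,3}; the diagonal has {2,3,4,6} — only 5 is left for (r4,c4).
row 5 has {2,3,4,5,6}; column 5 has {2,3,4,5,6}; the diagonal has {2,3,4,5,6} — only 1 is left for (r5,c5).
row 6 has {1,2,3}; column 2 has {1,2,3,4,5} — only 6 is left for (r6,c2).
row 6 has {1,2,3,6}; column 3 has {1,2,4,6} — only 5 is left for (r6,c3).
row 6 has {1,2,3,5,6}; column 4 has {1,2,3,5} — only 4 is left for (r6,c4).
row 2 has {1,2,3,4,5}; column 4 has {1,2,3,4,5} — only 6 is left for (r2,c4).
row 4 has {1,2,4,5,6}; column 3 has {1,2,4,5,6} — only 3 is left for (r4,c3).

6 4 1 2 5 3 / 5 3 2 6 4 1 / 3 5 4 1 2 6 / 2 1 3 5 6 4 / 4 2 6 3 1 5 / 1 6 5 4 3 2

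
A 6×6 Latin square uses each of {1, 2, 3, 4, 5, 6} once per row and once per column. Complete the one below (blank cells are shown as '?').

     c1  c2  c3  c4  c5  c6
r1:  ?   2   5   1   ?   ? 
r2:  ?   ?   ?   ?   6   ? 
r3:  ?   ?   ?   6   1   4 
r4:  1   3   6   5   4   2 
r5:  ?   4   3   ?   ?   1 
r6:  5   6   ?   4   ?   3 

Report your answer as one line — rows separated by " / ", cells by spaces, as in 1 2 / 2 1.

(r1,c5) = 3
(r1,c6) = 6
(r2,c6) = 5
(r3,c2) = 5
(r3,c3) = 2
(r5,c4) = 2
(r5,c5) = 5
(r6,c3) = 1
(r6,c5) = 2
(r1,c1) = 4
(r2,c2) = 1
(r2,c3) = 4
(r2,c4) = 3
(r3,c1) = 3
(r5,c1) = 6
(r2,c1) = 2

4 2 5 1 3 6 / 2 1 4 3 6 5 / 3 5 2 6 1 4 / 1 3 6 5 4 2 / 6 4 3 2 5 1 / 5 6 1 4 2 3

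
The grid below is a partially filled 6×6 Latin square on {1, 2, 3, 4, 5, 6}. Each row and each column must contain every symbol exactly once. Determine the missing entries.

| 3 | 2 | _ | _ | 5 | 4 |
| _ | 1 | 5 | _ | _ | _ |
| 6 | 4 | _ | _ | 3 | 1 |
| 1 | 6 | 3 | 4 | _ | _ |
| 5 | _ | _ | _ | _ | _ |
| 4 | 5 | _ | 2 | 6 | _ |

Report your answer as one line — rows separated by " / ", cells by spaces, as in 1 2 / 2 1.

3 2 6 1 5 4 / 2 1 5 3 4 6 / 6 4 2 5 3 1 / 1 6 3 4 2 5 / 5 3 4 6 1 2 / 4 5 1 2 6 3

row 2 has {1,5}; column 1 has {1,3,4,5,6} — only 2 is left for (r2,c1).
row 2 has {1,2,5}; column 5 has {3,5,6} — only 4 is left for (r2,c5).
row 3 has {1,3,4,6}; column 3 has {3,5} — only 2 is left for (r3,c3).
row 3 has {1,2,3,4,6}; column 4 has {2,4} — only 5 is left for (r3,c4).
row 4 has {1,3,4,6}; column 5 has {3,4,5,6} — only 2 is left for (r4,c5).
row 4 has {1,2,3,4,6}; column 6 has {1,4} — only 5 is left for (r4,c6).
row 5 has {5}; column 2 has {1,2,4,5,6} — only 3 is left for (r5,c2).
row 5 has {3,5}; column 5 has {2,3,4,5,6} — only 1 is left for (r5,c5).
row 6 has {2,4,5,6}; column 3 has {2,3,5} — only 1 is left for (r6,c3).
row 6 has {1,2,4,5,6}; column 6 has {1,4,5} — only 3 is left for (r6,c6).
row 1 has {2,3,4,5}; column 3 has {1,2,3,5} — only 6 is left for (r1,c3).
row 1 has {2,3,4,5,6}; column 4 has {2,4,5} — only 1 is left for (r1,c4).
row 2 has {1,2,4,5}; column 6 has {1,3,4,5} — only 6 is left for (r2,c6).
row 5 has {1,3,5}; column 3 has {1,2,3,5,6} — only 4 is left for (r5,c3).
row 5 has {1,3,4,5}; column 4 has {1,2,4,5} — only 6 is left for (r5,c4).
row 5 has {1,3,4,5,6}; column 6 has {1,3,4,5,6} — only 2 is left for (r5,c6).
row 2 has {1,2,4,5,6}; column 4 has {1,2,4,5,6} — only 3 is left for (r2,c4).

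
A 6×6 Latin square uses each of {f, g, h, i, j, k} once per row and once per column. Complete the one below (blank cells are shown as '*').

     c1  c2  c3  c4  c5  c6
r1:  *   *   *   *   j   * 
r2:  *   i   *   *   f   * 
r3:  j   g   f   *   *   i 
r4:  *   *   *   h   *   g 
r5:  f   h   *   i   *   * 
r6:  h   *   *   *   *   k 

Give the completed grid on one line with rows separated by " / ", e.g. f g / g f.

(r3,c4) = k
(r3,c5) = h
(r5,c6) = j
(r2,c6) = h
(r1,c6) = f
(r1,c2) = k
(r1,c4) = g
(r2,c4) = j
(r6,c4) = f
(r1,c1) = i
(r1,c3) = h
(r4,c1) = k
(r4,c5) = i
(r6,c2) = j
(r6,c5) = g
(r2,c1) = g
(r2,c3) = k
(r4,c2) = f
(r4,c3) = j
(r5,c3) = g
(r5,c5) = k
(r6,c3) = i

i k h g j f / g i k j f h / j g f k h i / k f j h i g / f h g i k j / h j i f g k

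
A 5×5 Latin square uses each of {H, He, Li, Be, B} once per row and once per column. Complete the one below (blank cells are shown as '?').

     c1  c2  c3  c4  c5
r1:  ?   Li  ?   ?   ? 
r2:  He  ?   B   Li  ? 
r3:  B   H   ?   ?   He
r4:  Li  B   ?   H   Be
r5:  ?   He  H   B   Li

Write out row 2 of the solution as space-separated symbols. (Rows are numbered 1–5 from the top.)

He Be B Li H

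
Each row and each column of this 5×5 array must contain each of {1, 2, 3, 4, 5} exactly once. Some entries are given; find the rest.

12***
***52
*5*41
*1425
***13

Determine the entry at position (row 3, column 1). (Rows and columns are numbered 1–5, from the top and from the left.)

(r1,c4) = 3
(r1,c5) = 4
(r4,c1) = 3
(r5,c2) = 4
(r1,c3) = 5
(r2,c1) = 4
(r2,c2) = 3
(r2,c3) = 1
(r3,c1) = 2

2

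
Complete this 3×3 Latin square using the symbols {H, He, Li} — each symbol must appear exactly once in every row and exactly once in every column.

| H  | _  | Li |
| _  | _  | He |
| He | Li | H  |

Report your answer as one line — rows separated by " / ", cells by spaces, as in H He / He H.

H He Li / Li H He / He Li H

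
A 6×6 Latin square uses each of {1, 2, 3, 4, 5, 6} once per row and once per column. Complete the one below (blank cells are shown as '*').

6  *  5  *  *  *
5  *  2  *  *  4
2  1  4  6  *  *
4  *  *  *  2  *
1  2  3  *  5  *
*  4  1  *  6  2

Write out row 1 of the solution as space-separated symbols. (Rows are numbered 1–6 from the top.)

6 3 5 2 4 1

(r1,c2) = 3
(r1,c6) = 1
(r2,c2) = 6
(r3,c5) = 3
(r3,c6) = 5
(r4,c2) = 5
(r4,c3) = 6
(r4,c6) = 3
(r5,c4) = 4
(r5,c6) = 6
(r6,c1) = 3
(r6,c4) = 5
(r1,c4) = 2
(r1,c5) = 4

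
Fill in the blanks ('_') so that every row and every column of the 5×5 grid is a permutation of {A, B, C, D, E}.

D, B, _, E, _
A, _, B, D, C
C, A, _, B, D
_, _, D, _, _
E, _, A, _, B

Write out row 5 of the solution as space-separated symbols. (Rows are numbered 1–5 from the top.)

E D A C B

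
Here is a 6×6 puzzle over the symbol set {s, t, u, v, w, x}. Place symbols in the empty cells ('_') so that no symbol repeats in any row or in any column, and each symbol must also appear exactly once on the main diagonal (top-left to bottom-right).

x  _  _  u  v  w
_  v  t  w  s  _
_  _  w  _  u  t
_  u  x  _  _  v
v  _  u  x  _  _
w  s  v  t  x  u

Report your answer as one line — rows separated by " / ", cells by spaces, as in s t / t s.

x t s u v w / u v t w s x / s x w v u t / t u x s w v / v w u x t s / w s v t x u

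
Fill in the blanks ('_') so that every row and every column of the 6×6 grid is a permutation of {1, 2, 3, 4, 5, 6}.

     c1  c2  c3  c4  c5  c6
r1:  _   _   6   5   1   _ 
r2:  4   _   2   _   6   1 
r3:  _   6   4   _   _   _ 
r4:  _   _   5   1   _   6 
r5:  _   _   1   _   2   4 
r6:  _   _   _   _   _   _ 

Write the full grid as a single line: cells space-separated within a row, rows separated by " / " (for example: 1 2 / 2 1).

2 4 6 5 1 3 / 4 5 2 3 6 1 / 1 6 4 2 3 5 / 3 2 5 1 4 6 / 5 3 1 6 2 4 / 6 1 3 4 5 2

(r2,c4): row 2 has {1,2,4,6}; column 4 has {1,5}, so it must be 3.
(r3,c4): row 3 has {4,6}; column 4 has {1,3,5}, so it must be 2.
(r5,c4): row 5 has {1,2,4}; column 4 has {1,2,3,5}, so it must be 6.
(r6,c3): row 6 is empty so far; column 3 has {1,2,4,5,6}, so it must be 3.
(r6,c4): row 6 has {3}; column 4 has {1,2,3,5,6}, so it must be 4.
(r6,c5): row 6 has {3,4}; column 5 has {1,2,6}, so it must be 5.
(r6,c6): row 6 has {3,4,5}; column 6 has {1,4,6}, so it must be 2.
(r1,c6): row 1 has {1,5,6}; column 6 has {1,2,4,6}, so it must be 3.
(r2,c2): row 2 has {1,2,3,4,6}; column 2 has {6}, so it must be 5.
(r3,c5): row 3 has {2,4,6}; column 5 has {1,2,5,6}, so it must be 3.
(r3,c6): row 3 has {2,3,4,6}; column 6 has {1,2,3,4,6}, so it must be 5.
(r4,c5): row 4 has {1,5,6}; column 5 has {1,2,3,5,6}, so it must be 4.
(r5,c2): row 5 has {1,2,4,6}; column 2 has {5,6}, so it must be 3.
(r6,c2): row 6 has {2,3,4,5}; column 2 has {3,5,6}, so it must be 1.
(r1,c1): row 1 has {1,3,5,6}; column 1 has {4}, so it must be 2.
(r1,c2): row 1 has {1,2,3,5,6}; column 2 has {1,3,5,6}, so it must be 4.
(r3,c1): row 3 has {2,3,4,5,6}; column 1 has {2,4}, so it must be 1.
(r4,c1): row 4 has {1,4,5,6}; column 1 has {1,2,4}, so it must be 3.
(r4,c2): row 4 has {1,3,4,5,6}; column 2 has {1,3,4,5,6}, so it must be 2.
(r5,c1): row 5 has {1,2,3,4,6}; column 1 has {1,2,3,4}, so it must be 5.
(r6,c1): row 6 has {1,2,3,4,5}; column 1 has {1,2,3,4,5}, so it must be 6.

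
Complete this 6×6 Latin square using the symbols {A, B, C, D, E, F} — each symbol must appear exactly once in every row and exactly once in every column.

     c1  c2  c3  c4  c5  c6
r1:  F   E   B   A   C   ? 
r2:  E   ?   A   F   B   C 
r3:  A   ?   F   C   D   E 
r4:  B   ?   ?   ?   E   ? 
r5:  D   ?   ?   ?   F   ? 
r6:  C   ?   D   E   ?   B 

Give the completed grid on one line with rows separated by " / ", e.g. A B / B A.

F E B A C D / E D A F B C / A B F C D E / B A C D E F / D C E B F A / C F D E A B

(r1,c6) = D
(r2,c2) = D
(r3,c2) = B
(r4,c3) = C
(r4,c4) = D
(r5,c3) = E
(r5,c4) = B
(r5,c6) = A
(r6,c5) = A
(r4,c6) = F
(r5,c2) = C
(r6,c2) = F
(r4,c2) = A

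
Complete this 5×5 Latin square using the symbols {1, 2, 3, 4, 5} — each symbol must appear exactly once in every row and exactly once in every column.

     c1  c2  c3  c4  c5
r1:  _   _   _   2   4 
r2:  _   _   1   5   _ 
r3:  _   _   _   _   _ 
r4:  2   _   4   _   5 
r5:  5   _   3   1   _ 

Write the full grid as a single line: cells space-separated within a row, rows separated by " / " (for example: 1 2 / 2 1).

1 3 5 2 4 / 4 2 1 5 3 / 3 5 2 4 1 / 2 1 4 3 5 / 5 4 3 1 2

row 1 has {2,4}; column 3 has {1,3,4} — only 5 is left for (r1,c3).
row 3 is empty so far; column 3 has {1,3,4,5} — only 2 is left for (r3,c3).
row 4 has {2,4,5}; column 4 has {1,2,5} — only 3 is left for (r4,c4).
row 5 has {1,3,5}; column 5 has {4,5} — only 2 is left for (r5,c5).
row 2 has {1,5}; column 5 has {2,4,5} — only 3 is left for (r2,c5).
row 3 has {2}; column 4 has {1,2,3,5} — only 4 is left for (r3,c4).
row 3 has {2,4}; column 5 has {2,3,4,5} — only 1 is left for (r3,c5).
row 4 has {2,3,4,5}; column 2 is empty so far — only 1 is left for (r4,c2).
row 5 has {1,2,3,5}; column 2 has {1} — only 4 is left for (r5,c2).
row 1 has {2,4,5}; column 2 has {1,4} — only 3 is left for (r1,c2).
row 2 has {1,3,5}; column 1 has {2,5} — only 4 is left for (r2,c1).
row 2 has {1,3,4,5}; column 2 has {1,3,4} — only 2 is left for (r2,c2).
row 3 has {1,2,4}; column 1 has {2,4,5} — only 3 is left for (r3,c1).
row 3 has {1,2,3,4}; column 2 has {1,2,3,4} — only 5 is left for (r3,c2).
row 1 has {2,3,4,5}; column 1 has {2,3,4,5} — only 1 is left for (r1,c1).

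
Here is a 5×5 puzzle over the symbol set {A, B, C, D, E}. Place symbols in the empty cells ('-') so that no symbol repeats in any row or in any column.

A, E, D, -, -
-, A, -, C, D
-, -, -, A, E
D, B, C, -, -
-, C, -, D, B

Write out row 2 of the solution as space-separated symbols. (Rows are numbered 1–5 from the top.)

B A E C D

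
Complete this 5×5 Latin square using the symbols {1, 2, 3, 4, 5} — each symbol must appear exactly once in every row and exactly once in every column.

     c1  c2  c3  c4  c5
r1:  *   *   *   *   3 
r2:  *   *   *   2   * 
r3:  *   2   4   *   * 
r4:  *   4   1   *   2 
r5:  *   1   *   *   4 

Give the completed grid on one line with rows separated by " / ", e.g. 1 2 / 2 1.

At row 1, column 2: row 1 has {3}; column 2 has {1,2,4}; that leaves 5.
At row 1, column 3: row 1 has {3,5}; column 3 has {1,4}; that leaves 2.
At row 2, column 2: row 2 has {2}; column 2 has {1,2,4,5}; that leaves 3.
At row 2, column 3: row 2 has {2,3}; column 3 has {1,2,4}; that leaves 5.
At row 2, column 5: row 2 has {2,3,5}; column 5 has {2,3,4}; that leaves 1.
At row 3, column 5: row 3 has {2,4}; column 5 has {1,2,3,4}; that leaves 5.
At row 5, column 3: row 5 has {1,4}; column 3 has {1,2,4,5}; that leaves 3.
At row 5, column 4: row 5 has {1,3,4}; column 4 has {2}; that leaves 5.
At row 2, column 1: row 2 has {1,2,3,5}; column 1 is empty so far; that leaves 4.
At row 4, column 4: row 4 has {1,2,4}; column 4 has {2,5}; that leaves 3.
At row 5, column 1: row 5 has {1,3,4,5}; column 1 has {4}; that leaves 2.
At row 1, column 1: row 1 has {2,3,5}; column 1 has {2,4}; that leaves 1.
At row 1, column 4: row 1 has {1,2,3,5}; column 4 has {2,3,5}; that leaves 4.
At row 3, column 1: row 3 has {2,4,5}; column 1 has {1,2,4}; that leaves 3.
At row 3, column 4: row 3 has {2,3,4,5}; column 4 has {2,3,4,5}; that leaves 1.
At row 4, column 1: row 4 has {1,2,3,4}; column 1 has {1,2,3,4}; that leaves 5.

1 5 2 4 3 / 4 3 5 2 1 / 3 2 4 1 5 / 5 4 1 3 2 / 2 1 3 5 4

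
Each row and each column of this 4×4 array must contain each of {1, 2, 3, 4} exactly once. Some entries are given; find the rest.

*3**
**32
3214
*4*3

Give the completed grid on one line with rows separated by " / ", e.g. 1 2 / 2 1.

(r1,c4) = 1
(r2,c2) = 1
(r4,c3) = 2
(r1,c3) = 4
(r2,c1) = 4
(r4,c1) = 1
(r1,c1) = 2

2 3 4 1 / 4 1 3 2 / 3 2 1 4 / 1 4 2 3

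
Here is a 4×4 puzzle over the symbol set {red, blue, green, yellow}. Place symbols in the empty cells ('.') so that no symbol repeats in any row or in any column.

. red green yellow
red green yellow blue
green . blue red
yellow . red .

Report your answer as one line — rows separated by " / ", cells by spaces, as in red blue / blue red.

At row 1, column 1: row 1 has {red,green,yellow}; column 1 has {red,green,yellow}; that leaves blue.
At row 3, column 2: row 3 has {red,blue,green}; column 2 has {red,green}; that leaves yellow.
At row 4, column 2: row 4 has {red,yellow}; column 2 has {red,green,yellow}; that leaves blue.
At row 4, column 4: row 4 has {red,blue,yellow}; column 4 has {red,blue,yellow}; that leaves green.

blue red green yellow / red green yellow blue / green yellow blue red / yellow blue red green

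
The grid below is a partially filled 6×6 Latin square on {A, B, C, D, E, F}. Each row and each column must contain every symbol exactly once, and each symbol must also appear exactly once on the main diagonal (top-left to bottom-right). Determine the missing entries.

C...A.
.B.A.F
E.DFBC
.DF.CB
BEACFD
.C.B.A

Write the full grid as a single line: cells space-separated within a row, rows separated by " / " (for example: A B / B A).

(r1,c2) = F
(r1,c6) = E
(r2,c1) = D
(r2,c5) = E
(r3,c2) = A
(r4,c1) = A
(r4,c4) = E
(r6,c1) = F
(r6,c3) = E
(r6,c5) = D
(r1,c3) = B
(r1,c4) = D
(r2,c3) = C

C F B D A E / D B C A E F / E A D F B C / A D F E C B / B E A C F D / F C E B D A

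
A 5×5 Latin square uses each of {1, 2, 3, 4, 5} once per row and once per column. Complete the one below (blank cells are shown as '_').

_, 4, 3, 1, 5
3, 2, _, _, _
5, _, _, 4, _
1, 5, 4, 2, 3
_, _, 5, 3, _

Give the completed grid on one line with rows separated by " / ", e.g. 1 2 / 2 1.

2 4 3 1 5 / 3 2 1 5 4 / 5 3 2 4 1 / 1 5 4 2 3 / 4 1 5 3 2

Cell (r1,c1): row 1 has {1,3,4,5}; column 1 has {1,3,5} → 2.
Cell (r2,c3): row 2 has {2,3}; column 3 has {3,4,5} → 1.
Cell (r2,c4): row 2 has {1,2,3}; column 4 has {1,2,3,4} → 5.
Cell (r2,c5): row 2 has {1,2,3,5}; column 5 has {3,5} → 4.
Cell (r3,c3): row 3 has {4,5}; column 3 has {1,3,4,5} → 2.
Cell (r3,c5): row 3 has {2,4,5}; column 5 has {3,4,5} → 1.
Cell (r5,c1): row 5 has {3,5}; column 1 has {1,2,3,5} → 4.
Cell (r5,c2): row 5 has {3,4,5}; column 2 has {2,4,5} → 1.
Cell (r5,c5): row 5 has {1,3,4,5}; column 5 has {1,3,4,5} → 2.
Cell (r3,c2): row 3 has {1,2,4,5}; column 2 has {1,2,4,5} → 3.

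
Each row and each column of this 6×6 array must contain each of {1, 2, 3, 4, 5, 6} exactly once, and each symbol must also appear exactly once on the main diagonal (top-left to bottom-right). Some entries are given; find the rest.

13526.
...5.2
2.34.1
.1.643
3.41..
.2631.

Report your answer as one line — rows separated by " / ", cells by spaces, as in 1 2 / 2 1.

1 3 5 2 6 4 / 6 4 1 5 3 2 / 2 6 3 4 5 1 / 5 1 2 6 4 3 / 3 5 4 1 2 6 / 4 2 6 3 1 5

At row 1, column 6: row 1 has {1,2,3,5,6}; column 6 has {1,2,3}; that leaves 4.
At row 2, column 2: row 2 has {2,5}; column 2 has {1,2,3}; the diagonal has {1,3,6}; that leaves 4.
At row 2, column 3: row 2 has {2,4,5}; column 3 has {3,4,5,6}; that leaves 1.
At row 2, column 5: row 2 has {1,2,4,5}; column 5 has {1,4,6}; that leaves 3.
At row 3, column 5: row 3 has {1,2,3,4}; column 5 has {1,3,4,6}; that leaves 5.
At row 4, column 1: row 4 has {1,3,4,6}; column 1 has {1,2,3}; that leaves 5.
At row 4, column 3: row 4 has {1,3,4,5,6}; column 3 has {1,3,4,5,6}; that leaves 2.
At row 5, column 5: row 5 has {1,3,4}; column 5 has {1,3,4,5,6}; the diagonal has {1,3,4,6}; that leaves 2.
At row 6, column 1: row 6 has {1,2,3,6}; column 1 has {1,2,3,5}; that leaves 4.
At row 6, column 6: row 6 has {1,2,3,4,6}; column 6 has {1,2,3,4}; the diagonal has {1,2,3,4,6}; that leaves 5.
At row 2, column 1: row 2 has {1,2,3,4,5}; column 1 has {1,2,3,4,5}; that leaves 6.
At row 3, column 2: row 3 has {1,2,3,4,5}; column 2 has {1,2,3,4}; that leaves 6.
At row 5, column 2: row 5 has {1,2,3,4}; column 2 has {1,2,3,4,6}; that leaves 5.
At row 5, column 6: row 5 has {1,2,3,4,5}; column 6 has {1,2,3,4,5}; that leaves 6.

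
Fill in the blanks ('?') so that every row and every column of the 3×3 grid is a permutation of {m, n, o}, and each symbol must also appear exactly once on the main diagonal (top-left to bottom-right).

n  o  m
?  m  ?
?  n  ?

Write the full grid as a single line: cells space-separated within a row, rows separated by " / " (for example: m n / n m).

n o m / o m n / m n o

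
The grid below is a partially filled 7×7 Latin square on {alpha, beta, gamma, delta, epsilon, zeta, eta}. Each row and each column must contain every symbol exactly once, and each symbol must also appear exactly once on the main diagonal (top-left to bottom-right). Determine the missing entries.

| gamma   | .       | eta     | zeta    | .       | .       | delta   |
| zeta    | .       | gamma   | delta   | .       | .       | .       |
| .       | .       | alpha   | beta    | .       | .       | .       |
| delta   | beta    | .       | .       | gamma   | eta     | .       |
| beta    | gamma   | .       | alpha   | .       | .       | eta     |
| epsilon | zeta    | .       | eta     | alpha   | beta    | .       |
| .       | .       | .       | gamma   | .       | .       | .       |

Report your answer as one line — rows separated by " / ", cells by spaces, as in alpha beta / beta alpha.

gamma alpha eta zeta beta epsilon delta / zeta eta gamma delta epsilon alpha beta / eta delta alpha beta zeta gamma epsilon / delta beta zeta epsilon gamma eta alpha / beta gamma epsilon alpha delta zeta eta / epsilon zeta delta eta alpha beta gamma / alpha epsilon beta gamma eta delta zeta

Cell (r3,c1): row 3 has {alpha,beta}; column 1 has {beta,gamma,delta,epsilon,zeta} → eta.
Cell (r4,c4): row 4 has {beta,gamma,delta,eta}; column 4 has {alpha,beta,gamma,delta,zeta,eta}; the diagonal has {alpha,beta,gamma} → epsilon.
Cell (r6,c3): row 6 has {alpha,beta,epsilon,zeta,eta}; column 3 has {alpha,gamma,eta} → delta.
Cell (r6,c7): row 6 has {alpha,beta,delta,epsilon,zeta,eta}; column 7 has {delta,eta} → gamma.
Cell (r7,c1): row 7 has {gamma}; column 1 has {beta,gamma,delta,epsilon,zeta,eta} → alpha.
Cell (r7,c7): row 7 has {alpha,gamma}; column 7 has {gamma,delta,eta}; the diagonal has {alpha,beta,gamma,epsilon} → zeta.
Cell (r2,c2): row 2 has {gamma,delta,zeta}; column 2 has {beta,gamma,zeta}; the diagonal has {alpha,beta,gamma,epsilon,zeta} → eta.
Cell (r3,c7): row 3 has {alpha,beta,eta}; column 7 has {gamma,delta,zeta,eta} → epsilon.
Cell (r4,c3): row 4 has {beta,gamma,delta,epsilon,eta}; column 3 has {alpha,gamma,delta,eta} → zeta.
Cell (r4,c7): row 4 has {beta,gamma,delta,epsilon,zeta,eta}; column 7 has {gamma,delta,epsilon,zeta,eta} → alpha.
Cell (r5,c3): row 5 has {alpha,beta,gamma,eta}; column 3 has {alpha,gamma,delta,zeta,eta} → epsilon.
Cell (r5,c5): row 5 has {alpha,beta,gamma,epsilon,eta}; column 5 has {alpha,gamma}; the diagonal has {alpha,beta,gamma,epsilon,zeta,eta} → delta.
Cell (r5,c6): row 5 has {alpha,beta,gamma,delta,epsilon,eta}; column 6 has {beta,eta} → zeta.
Cell (r7,c3): row 7 has {alpha,gamma,zeta}; column 3 has {alpha,gamma,delta,epsilon,zeta,eta} → beta.
Cell (r2,c7): row 2 has {gamma,delta,zeta,eta}; column 7 has {alpha,gamma,delta,epsilon,zeta,eta} → beta.
Cell (r3,c2): row 3 has {alpha,beta,epsilon,eta}; column 2 has {beta,gamma,zeta,eta} → delta.
Cell (r3,c5): row 3 has {alpha,beta,delta,epsilon,eta}; column 5 has {alpha,gamma,delta} → zeta.
Cell (r3,c6): row 3 has {alpha,beta,delta,epsilon,zeta,eta}; column 6 has {beta,zeta,eta} → gamma.
Cell (r7,c2): row 7 has {alpha,beta,gamma,zeta}; column 2 has {beta,gamma,delta,zeta,eta} → epsilon.
Cell (r7,c5): row 7 has {alpha,beta,gamma,epsilon,zeta}; column 5 has {alpha,gamma,delta,zeta} → eta.
Cell (r7,c6): row 7 has {alpha,beta,gamma,epsilon,zeta,eta}; column 6 has {beta,gamma,zeta,eta} → delta.
Cell (r1,c2): row 1 has {gamma,delta,zeta,eta}; column 2 has {beta,gamma,delta,epsilon,zeta,eta} → alpha.
Cell (r1,c6): row 1 has {alpha,gamma,delta,zeta,eta}; column 6 has {beta,gamma,delta,zeta,eta} → epsilon.
Cell (r2,c5): row 2 has {beta,gamma,delta,zeta,eta}; column 5 has {alpha,gamma,delta,zeta,eta} → epsilon.
Cell (r2,c6): row 2 has {beta,gamma,delta,epsilon,zeta,eta}; column 6 has {beta,gamma,delta,epsilon,zeta,eta} → alpha.
Cell (r1,c5): row 1 has {alpha,gamma,delta,epsilon,zeta,eta}; column 5 has {alpha,gamma,delta,epsilon,zeta,eta} → beta.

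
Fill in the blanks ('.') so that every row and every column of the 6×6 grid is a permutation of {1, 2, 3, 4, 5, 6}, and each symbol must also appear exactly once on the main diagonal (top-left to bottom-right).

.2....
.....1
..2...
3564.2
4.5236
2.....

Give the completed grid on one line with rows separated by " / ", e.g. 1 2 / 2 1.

Cell (r2,c2): row 2 has {1}; column 2 has {2,5}; the diagonal has {2,3,4} → 6.
Cell (r4,c5): row 4 has {2,3,4,5,6}; column 5 has {3} → 1.
Cell (r5,c2): row 5 has {2,3,4,5,6}; column 2 has {2,5,6} → 1.
Cell (r6,c6): row 6 has {2}; column 6 has {1,2,6}; the diagonal has {2,3,4,6} → 5.
Cell (r1,c1): row 1 has {2}; column 1 has {2,3,4}; the diagonal has {2,3,4,5,6} → 1.
Cell (r2,c1): row 2 has {1,6}; column 1 has {1,2,3,4} → 5.
Cell (r2,c4): row 2 has {1,5,6}; column 4 has {2,4} → 3.
Cell (r3,c1): row 3 has {2}; column 1 has {1,2,3,4,5} → 6.
Cell (r2,c3): row 2 has {1,3,5,6}; column 3 has {2,5,6} → 4.
Cell (r2,c5): row 2 has {1,3,4,5,6}; column 5 has {1,3} → 2.
Cell (r1,c3): row 1 has {1,2}; column 3 has {2,4,5,6} → 3.
Cell (r1,c6): row 1 has {1,2,3}; column 6 has {1,2,5,6} → 4.
Cell (r3,c6): row 3 has {2,6}; column 6 has {1,2,4,5,6} → 3.
Cell (r6,c3): row 6 has {2,5}; column 3 has {2,3,4,5,6} → 1.
Cell (r6,c4): row 6 has {1,2,5}; column 4 has {2,3,4} → 6.
Cell (r6,c5): row 6 has {1,2,5,6}; column 5 has {1,2,3} → 4.
Cell (r1,c4): row 1 has {1,2,3,4}; column 4 has {2,3,4,6} → 5.
Cell (r1,c5): row 1 has {1,2,3,4,5}; column 5 has {1,2,3,4} → 6.
Cell (r3,c2): row 3 has {2,3,6}; column 2 has {1,2,5,6} → 4.
Cell (r3,c4): row 3 has {2,3,4,6}; column 4 has {2,3,4,5,6} → 1.
Cell (r3,c5): row 3 has {1,2,3,4,6}; column 5 has {1,2,3,4,6} → 5.
Cell (r6,c2): row 6 has {1,2,4,5,6}; column 2 has {1,2,4,5,6} → 3.

1 2 3 5 6 4 / 5 6 4 3 2 1 / 6 4 2 1 5 3 / 3 5 6 4 1 2 / 4 1 5 2 3 6 / 2 3 1 6 4 5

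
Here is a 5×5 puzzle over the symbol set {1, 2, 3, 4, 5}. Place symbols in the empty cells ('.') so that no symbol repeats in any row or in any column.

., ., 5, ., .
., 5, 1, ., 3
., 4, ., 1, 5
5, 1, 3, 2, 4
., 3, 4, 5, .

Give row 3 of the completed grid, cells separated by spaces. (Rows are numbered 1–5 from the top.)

3 4 2 1 5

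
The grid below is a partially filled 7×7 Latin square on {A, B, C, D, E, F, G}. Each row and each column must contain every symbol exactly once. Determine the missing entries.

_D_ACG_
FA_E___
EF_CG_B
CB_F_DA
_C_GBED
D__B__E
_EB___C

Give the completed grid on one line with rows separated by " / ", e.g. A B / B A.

B D E A C G F / F A C E D B G / E F D C G A B / C B G F E D A / A C F G B E D / D G A B F C E / G E B D A F C

row 1 has {A,C,D,G}; column 1 has {C,D,E,F} — only B is left for (r1,c1).
row 1 has {A,B,C,D,G}; column 7 has {A,B,C,D,E} — only F is left for (r1,c7).
row 2 has {A,E,F}; column 5 has {B,C,G} — only D is left for (r2,c5).
row 2 has {A,D,E,F}; column 7 has {A,B,C,D,E,F} — only G is left for (r2,c7).
row 3 has {B,C,E,F,G}; column 6 has {D,E,G} — only A is left for (r3,c6).
row 4 has {A,B,C,D,F}; column 5 has {B,C,D,G} — only E is left for (r4,c5).
row 5 has {B,C,D,E,G}; column 1 has {B,C,D,E,F} — only A is left for (r5,c1).
row 5 has {A,B,C,D,E,G}; column 3 has {B} — only F is left for (r5,c3).
row 6 has {B,D,E}; column 2 has {A,B,C,D,E,F} — only G is left for (r6,c2).
row 7 has {B,C,E}; column 1 has {A,B,C,D,E,F} — only G is left for (r7,c1).
row 7 has {B,C,E,G}; column 4 has {A,B,C,E,F,G} — only D is left for (r7,c4).
row 7 has {B,C,D,E,G}; column 6 has {A,D,E,G} — only F is left for (r7,c6).
row 1 has {A,B,C,D,F,G}; column 3 has {B,F} — only E is left for (r1,c3).
row 2 has {A,D,E,F,G}; column 3 has {B,E,F} — only C is left for (r2,c3).
row 2 has {A,C,D,E,F,G}; column 6 has {A,D,E,F,G} — only B is left for (r2,c6).
row 3 has {A,B,C,E,F,G}; column 3 has {B,C,E,F} — only D is left for (r3,c3).
row 4 has {A,B,C,D,E,F}; column 3 has {B,C,D,E,F} — only G is left for (r4,c3).
row 6 has {B,D,E,G}; column 3 has {B,C,D,E,F,G} — only A is left for (r6,c3).
row 6 has {A,B,D,E,G}; column 5 has {B,C,D,E,G} — only F is left for (r6,c5).
row 6 has {A,B,D,E,F,G}; column 6 has {A,B,D,E,F,G} — only C is left for (r6,c6).
row 7 has {B,C,D,E,F,G}; column 5 has {B,C,D,E,F,G} — only A is left for (r7,c5).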